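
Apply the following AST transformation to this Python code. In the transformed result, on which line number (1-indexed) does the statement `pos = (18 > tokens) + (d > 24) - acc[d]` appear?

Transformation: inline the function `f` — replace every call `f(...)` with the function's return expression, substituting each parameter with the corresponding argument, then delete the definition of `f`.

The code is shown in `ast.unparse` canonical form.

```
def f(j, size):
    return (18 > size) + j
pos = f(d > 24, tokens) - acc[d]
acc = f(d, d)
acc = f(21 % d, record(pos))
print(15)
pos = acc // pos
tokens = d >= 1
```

1

Transformed code:
pos = (18 > tokens) + (d > 24) - acc[d]
acc = (18 > d) + d
acc = (18 > record(pos)) + 21 % d
print(15)
pos = acc // pos
tokens = d >= 1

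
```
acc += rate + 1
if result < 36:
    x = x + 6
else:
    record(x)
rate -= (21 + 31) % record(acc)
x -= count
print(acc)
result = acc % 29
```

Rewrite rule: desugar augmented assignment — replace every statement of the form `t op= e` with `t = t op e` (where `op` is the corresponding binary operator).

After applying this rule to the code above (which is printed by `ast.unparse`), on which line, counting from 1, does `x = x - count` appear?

7

Transformed code:
acc = acc + (rate + 1)
if result < 36:
    x = x + 6
else:
    record(x)
rate = rate - (21 + 31) % record(acc)
x = x - count
print(acc)
result = acc % 29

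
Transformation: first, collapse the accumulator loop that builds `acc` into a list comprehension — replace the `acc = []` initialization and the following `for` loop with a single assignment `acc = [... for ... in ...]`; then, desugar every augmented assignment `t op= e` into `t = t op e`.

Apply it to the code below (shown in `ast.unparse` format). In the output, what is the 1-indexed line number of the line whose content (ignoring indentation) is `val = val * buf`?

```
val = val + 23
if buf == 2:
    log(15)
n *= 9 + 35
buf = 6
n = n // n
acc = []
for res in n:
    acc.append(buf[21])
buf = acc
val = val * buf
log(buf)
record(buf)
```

Transformed code:
val = val + 23
if buf == 2:
    log(15)
n = n * (9 + 35)
buf = 6
n = n // n
acc = [buf[21] for res in n]
buf = acc
val = val * buf
log(buf)
record(buf)

9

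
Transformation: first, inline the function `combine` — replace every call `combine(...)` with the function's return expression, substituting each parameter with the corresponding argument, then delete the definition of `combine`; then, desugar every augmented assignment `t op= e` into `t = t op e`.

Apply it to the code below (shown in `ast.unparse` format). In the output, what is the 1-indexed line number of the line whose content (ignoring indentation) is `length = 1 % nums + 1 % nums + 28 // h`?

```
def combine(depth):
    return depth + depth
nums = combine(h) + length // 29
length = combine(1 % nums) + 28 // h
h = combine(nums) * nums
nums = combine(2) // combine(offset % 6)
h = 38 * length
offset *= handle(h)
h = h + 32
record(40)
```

2

Transformed code:
nums = h + h + length // 29
length = 1 % nums + 1 % nums + 28 // h
h = (nums + nums) * nums
nums = (2 + 2) // (offset % 6 + offset % 6)
h = 38 * length
offset = offset * handle(h)
h = h + 32
record(40)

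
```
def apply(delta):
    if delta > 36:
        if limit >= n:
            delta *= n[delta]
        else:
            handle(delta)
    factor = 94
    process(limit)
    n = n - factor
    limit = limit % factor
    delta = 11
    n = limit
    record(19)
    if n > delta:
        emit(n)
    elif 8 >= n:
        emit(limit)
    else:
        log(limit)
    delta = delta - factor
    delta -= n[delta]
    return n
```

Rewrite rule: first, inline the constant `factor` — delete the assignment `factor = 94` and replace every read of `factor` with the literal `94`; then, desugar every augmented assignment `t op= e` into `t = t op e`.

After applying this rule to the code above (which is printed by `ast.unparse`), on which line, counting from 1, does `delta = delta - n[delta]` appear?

Transformed code:
def apply(delta):
    if delta > 36:
        if limit >= n:
            delta = delta * n[delta]
        else:
            handle(delta)
    process(limit)
    n = n - 94
    limit = limit % 94
    delta = 11
    n = limit
    record(19)
    if n > delta:
        emit(n)
    elif 8 >= n:
        emit(limit)
    else:
        log(limit)
    delta = delta - 94
    delta = delta - n[delta]
    return n

20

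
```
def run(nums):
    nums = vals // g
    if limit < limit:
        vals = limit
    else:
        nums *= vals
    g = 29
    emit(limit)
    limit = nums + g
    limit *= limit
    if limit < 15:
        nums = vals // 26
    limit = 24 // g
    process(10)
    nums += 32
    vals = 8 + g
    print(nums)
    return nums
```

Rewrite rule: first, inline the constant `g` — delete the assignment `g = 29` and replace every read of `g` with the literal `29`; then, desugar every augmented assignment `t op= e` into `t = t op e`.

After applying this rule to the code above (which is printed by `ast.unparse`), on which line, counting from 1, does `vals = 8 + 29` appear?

15

Transformed code:
def run(nums):
    nums = vals // 29
    if limit < limit:
        vals = limit
    else:
        nums = nums * vals
    emit(limit)
    limit = nums + 29
    limit = limit * limit
    if limit < 15:
        nums = vals // 26
    limit = 24 // 29
    process(10)
    nums = nums + 32
    vals = 8 + 29
    print(nums)
    return nums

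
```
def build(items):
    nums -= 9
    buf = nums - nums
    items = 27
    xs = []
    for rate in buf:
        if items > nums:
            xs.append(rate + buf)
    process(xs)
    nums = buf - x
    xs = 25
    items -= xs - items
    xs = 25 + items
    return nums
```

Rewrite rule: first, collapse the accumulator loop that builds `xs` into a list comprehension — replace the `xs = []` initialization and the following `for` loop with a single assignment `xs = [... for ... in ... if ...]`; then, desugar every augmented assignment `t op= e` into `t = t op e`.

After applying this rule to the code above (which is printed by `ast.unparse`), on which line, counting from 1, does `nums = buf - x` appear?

Transformed code:
def build(items):
    nums = nums - 9
    buf = nums - nums
    items = 27
    xs = [rate + buf for rate in buf if items > nums]
    process(xs)
    nums = buf - x
    xs = 25
    items = items - (xs - items)
    xs = 25 + items
    return nums

7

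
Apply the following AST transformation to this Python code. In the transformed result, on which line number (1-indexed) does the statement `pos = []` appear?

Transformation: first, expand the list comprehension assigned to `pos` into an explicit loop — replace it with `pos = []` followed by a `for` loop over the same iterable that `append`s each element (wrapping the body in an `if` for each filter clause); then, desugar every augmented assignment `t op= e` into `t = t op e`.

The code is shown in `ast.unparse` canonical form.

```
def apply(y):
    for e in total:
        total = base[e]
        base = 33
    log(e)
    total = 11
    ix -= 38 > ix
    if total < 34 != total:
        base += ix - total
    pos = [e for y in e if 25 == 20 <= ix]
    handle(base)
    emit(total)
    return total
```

10

Transformed code:
def apply(y):
    for e in total:
        total = base[e]
        base = 33
    log(e)
    total = 11
    ix = ix - (38 > ix)
    if total < 34 != total:
        base = base + (ix - total)
    pos = []
    for y in e:
        if 25 == 20 <= ix:
            pos.append(e)
    handle(base)
    emit(total)
    return total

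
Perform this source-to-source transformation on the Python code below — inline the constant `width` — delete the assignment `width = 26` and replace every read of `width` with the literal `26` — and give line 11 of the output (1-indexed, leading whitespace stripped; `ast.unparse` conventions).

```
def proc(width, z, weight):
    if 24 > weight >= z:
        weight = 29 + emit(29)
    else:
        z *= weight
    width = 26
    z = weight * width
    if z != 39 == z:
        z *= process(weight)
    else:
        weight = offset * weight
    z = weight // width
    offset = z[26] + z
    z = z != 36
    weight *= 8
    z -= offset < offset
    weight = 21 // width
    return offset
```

Transformed code:
def proc(width, z, weight):
    if 24 > weight >= z:
        weight = 29 + emit(29)
    else:
        z *= weight
    z = weight * 26
    if z != 39 == z:
        z *= process(weight)
    else:
        weight = offset * weight
    z = weight // 26
    offset = z[26] + z
    z = z != 36
    weight *= 8
    z -= offset < offset
    weight = 21 // 26
    return offset

z = weight // 26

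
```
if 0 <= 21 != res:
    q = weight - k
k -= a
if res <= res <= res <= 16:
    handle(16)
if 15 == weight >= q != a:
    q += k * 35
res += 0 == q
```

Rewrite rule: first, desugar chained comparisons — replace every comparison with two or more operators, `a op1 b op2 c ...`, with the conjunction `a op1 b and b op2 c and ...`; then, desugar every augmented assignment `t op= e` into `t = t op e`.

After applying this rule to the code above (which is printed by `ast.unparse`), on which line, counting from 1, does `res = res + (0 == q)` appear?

Transformed code:
if 0 <= 21 and 21 != res:
    q = weight - k
k = k - a
if res <= res and res <= res and (res <= 16):
    handle(16)
if 15 == weight and weight >= q and (q != a):
    q = q + k * 35
res = res + (0 == q)

8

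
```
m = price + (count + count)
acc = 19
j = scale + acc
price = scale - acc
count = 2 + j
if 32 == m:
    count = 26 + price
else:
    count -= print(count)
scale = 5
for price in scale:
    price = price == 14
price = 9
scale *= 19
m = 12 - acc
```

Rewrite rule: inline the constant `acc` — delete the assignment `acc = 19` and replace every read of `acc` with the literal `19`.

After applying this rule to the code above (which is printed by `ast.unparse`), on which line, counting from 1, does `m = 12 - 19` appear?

Transformed code:
m = price + (count + count)
j = scale + 19
price = scale - 19
count = 2 + j
if 32 == m:
    count = 26 + price
else:
    count -= print(count)
scale = 5
for price in scale:
    price = price == 14
price = 9
scale *= 19
m = 12 - 19

14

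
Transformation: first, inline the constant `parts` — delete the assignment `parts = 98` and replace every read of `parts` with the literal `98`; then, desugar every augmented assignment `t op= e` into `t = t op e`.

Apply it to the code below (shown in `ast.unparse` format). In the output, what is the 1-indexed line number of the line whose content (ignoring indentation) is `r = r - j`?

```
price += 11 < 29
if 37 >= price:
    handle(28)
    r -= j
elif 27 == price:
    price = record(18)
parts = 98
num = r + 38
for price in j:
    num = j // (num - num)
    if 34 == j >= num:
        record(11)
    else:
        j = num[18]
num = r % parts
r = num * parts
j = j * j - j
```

4

Transformed code:
price = price + (11 < 29)
if 37 >= price:
    handle(28)
    r = r - j
elif 27 == price:
    price = record(18)
num = r + 38
for price in j:
    num = j // (num - num)
    if 34 == j >= num:
        record(11)
    else:
        j = num[18]
num = r % 98
r = num * 98
j = j * j - j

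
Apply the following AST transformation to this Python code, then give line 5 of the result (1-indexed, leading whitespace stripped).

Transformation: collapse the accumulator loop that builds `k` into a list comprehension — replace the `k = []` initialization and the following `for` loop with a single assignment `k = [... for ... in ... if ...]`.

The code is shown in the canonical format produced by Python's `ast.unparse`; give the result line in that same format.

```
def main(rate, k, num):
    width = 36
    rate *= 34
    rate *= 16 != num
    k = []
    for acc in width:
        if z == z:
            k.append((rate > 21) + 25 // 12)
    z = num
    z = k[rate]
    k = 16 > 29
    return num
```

Transformed code:
def main(rate, k, num):
    width = 36
    rate *= 34
    rate *= 16 != num
    k = [(rate > 21) + 25 // 12 for acc in width if z == z]
    z = num
    z = k[rate]
    k = 16 > 29
    return num

k = [(rate > 21) + 25 // 12 for acc in width if z == z]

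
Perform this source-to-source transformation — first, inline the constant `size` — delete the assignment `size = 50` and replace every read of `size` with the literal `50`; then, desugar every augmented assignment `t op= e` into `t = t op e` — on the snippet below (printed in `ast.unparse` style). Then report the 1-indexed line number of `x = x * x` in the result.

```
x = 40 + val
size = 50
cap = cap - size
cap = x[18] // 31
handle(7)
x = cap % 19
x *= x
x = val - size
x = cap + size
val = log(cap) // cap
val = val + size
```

6

Transformed code:
x = 40 + val
cap = cap - 50
cap = x[18] // 31
handle(7)
x = cap % 19
x = x * x
x = val - 50
x = cap + 50
val = log(cap) // cap
val = val + 50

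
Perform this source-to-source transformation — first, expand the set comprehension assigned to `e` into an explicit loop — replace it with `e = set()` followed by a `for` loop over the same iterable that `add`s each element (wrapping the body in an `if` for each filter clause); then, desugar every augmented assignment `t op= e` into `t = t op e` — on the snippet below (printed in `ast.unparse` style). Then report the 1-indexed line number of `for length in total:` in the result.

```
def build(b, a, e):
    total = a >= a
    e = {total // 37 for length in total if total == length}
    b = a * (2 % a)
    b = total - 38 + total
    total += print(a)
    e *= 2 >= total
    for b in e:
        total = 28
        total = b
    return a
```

Transformed code:
def build(b, a, e):
    total = a >= a
    e = set()
    for length in total:
        if total == length:
            e.add(total // 37)
    b = a * (2 % a)
    b = total - 38 + total
    total = total + print(a)
    e = e * (2 >= total)
    for b in e:
        total = 28
        total = b
    return a

4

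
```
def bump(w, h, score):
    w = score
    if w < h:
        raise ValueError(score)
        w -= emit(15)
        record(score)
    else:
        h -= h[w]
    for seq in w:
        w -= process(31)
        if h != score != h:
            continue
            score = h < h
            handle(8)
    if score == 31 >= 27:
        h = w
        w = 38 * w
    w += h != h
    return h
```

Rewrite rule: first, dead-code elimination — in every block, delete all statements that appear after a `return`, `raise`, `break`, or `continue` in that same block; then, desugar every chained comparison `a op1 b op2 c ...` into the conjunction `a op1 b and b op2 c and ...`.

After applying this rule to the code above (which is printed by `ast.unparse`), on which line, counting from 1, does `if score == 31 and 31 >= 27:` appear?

11

Transformed code:
def bump(w, h, score):
    w = score
    if w < h:
        raise ValueError(score)
    else:
        h -= h[w]
    for seq in w:
        w -= process(31)
        if h != score and score != h:
            continue
    if score == 31 and 31 >= 27:
        h = w
        w = 38 * w
    w += h != h
    return h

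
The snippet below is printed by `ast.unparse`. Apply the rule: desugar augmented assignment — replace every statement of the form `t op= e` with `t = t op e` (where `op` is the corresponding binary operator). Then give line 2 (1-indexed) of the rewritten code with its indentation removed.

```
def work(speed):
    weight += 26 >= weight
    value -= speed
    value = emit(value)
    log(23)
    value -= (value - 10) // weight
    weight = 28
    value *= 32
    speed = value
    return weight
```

Transformed code:
def work(speed):
    weight = weight + (26 >= weight)
    value = value - speed
    value = emit(value)
    log(23)
    value = value - (value - 10) // weight
    weight = 28
    value = value * 32
    speed = value
    return weight

weight = weight + (26 >= weight)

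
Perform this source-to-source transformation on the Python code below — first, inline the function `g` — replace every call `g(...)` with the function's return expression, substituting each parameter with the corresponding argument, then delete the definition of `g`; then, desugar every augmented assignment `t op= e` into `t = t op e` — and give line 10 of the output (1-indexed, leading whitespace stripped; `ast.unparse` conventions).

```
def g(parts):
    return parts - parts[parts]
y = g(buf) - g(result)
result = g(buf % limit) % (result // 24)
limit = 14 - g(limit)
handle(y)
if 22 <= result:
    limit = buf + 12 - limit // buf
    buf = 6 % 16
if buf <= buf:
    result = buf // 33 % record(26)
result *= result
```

result = result * result

Transformed code:
y = buf - buf[buf] - (result - result[result])
result = (buf % limit - (buf % limit)[buf % limit]) % (result // 24)
limit = 14 - (limit - limit[limit])
handle(y)
if 22 <= result:
    limit = buf + 12 - limit // buf
    buf = 6 % 16
if buf <= buf:
    result = buf // 33 % record(26)
result = result * result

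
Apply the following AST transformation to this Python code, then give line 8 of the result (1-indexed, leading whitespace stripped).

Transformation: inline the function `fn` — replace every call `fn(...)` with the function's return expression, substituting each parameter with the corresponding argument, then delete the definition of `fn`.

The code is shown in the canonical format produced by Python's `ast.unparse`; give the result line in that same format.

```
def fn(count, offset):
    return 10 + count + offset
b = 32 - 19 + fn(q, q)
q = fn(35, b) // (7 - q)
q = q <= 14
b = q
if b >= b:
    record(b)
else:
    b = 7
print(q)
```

b = 7

Transformed code:
b = 32 - 19 + (10 + q + q)
q = (10 + 35 + b) // (7 - q)
q = q <= 14
b = q
if b >= b:
    record(b)
else:
    b = 7
print(q)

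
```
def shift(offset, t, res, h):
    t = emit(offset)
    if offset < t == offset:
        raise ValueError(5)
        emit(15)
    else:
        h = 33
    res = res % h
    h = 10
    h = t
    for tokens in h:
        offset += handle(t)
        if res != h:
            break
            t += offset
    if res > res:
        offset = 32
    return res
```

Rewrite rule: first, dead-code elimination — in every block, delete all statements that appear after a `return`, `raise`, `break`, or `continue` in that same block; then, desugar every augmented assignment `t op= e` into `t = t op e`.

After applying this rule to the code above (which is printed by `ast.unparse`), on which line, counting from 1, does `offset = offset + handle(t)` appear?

Transformed code:
def shift(offset, t, res, h):
    t = emit(offset)
    if offset < t == offset:
        raise ValueError(5)
    else:
        h = 33
    res = res % h
    h = 10
    h = t
    for tokens in h:
        offset = offset + handle(t)
        if res != h:
            break
    if res > res:
        offset = 32
    return res

11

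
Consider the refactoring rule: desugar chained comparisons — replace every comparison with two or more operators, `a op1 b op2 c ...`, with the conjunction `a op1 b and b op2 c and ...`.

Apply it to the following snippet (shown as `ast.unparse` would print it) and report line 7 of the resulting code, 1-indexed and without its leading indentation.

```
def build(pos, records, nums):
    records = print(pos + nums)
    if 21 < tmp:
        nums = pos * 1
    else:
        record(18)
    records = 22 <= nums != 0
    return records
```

Transformed code:
def build(pos, records, nums):
    records = print(pos + nums)
    if 21 < tmp:
        nums = pos * 1
    else:
        record(18)
    records = 22 <= nums and nums != 0
    return records

records = 22 <= nums and nums != 0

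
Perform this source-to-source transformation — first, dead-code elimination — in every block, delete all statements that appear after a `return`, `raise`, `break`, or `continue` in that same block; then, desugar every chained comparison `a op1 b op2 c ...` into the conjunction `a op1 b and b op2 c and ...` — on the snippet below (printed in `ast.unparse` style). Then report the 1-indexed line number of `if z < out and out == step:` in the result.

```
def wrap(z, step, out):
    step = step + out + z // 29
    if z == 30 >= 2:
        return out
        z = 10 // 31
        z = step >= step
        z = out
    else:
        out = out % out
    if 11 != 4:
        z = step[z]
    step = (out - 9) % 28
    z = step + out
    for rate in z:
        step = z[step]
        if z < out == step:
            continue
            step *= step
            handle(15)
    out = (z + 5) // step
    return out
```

13

Transformed code:
def wrap(z, step, out):
    step = step + out + z // 29
    if z == 30 and 30 >= 2:
        return out
    else:
        out = out % out
    if 11 != 4:
        z = step[z]
    step = (out - 9) % 28
    z = step + out
    for rate in z:
        step = z[step]
        if z < out and out == step:
            continue
    out = (z + 5) // step
    return out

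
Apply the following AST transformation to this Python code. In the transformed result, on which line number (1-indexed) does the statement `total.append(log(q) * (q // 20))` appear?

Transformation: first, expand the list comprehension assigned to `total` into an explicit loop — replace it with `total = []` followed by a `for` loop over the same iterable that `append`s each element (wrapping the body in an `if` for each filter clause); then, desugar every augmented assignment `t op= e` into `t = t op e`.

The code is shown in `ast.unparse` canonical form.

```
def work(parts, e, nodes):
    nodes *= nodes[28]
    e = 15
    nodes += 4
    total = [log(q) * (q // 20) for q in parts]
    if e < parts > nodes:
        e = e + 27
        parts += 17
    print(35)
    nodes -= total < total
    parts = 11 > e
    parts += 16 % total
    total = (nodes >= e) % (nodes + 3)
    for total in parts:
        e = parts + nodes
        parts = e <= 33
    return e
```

7

Transformed code:
def work(parts, e, nodes):
    nodes = nodes * nodes[28]
    e = 15
    nodes = nodes + 4
    total = []
    for q in parts:
        total.append(log(q) * (q // 20))
    if e < parts > nodes:
        e = e + 27
        parts = parts + 17
    print(35)
    nodes = nodes - (total < total)
    parts = 11 > e
    parts = parts + 16 % total
    total = (nodes >= e) % (nodes + 3)
    for total in parts:
        e = parts + nodes
        parts = e <= 33
    return e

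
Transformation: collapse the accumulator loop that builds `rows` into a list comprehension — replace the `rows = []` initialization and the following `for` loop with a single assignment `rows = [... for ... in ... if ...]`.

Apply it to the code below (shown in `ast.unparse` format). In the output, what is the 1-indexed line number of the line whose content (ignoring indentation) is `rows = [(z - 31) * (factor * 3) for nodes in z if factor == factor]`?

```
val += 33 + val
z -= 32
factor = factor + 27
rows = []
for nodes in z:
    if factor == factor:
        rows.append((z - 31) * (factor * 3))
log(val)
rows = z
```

4

Transformed code:
val += 33 + val
z -= 32
factor = factor + 27
rows = [(z - 31) * (factor * 3) for nodes in z if factor == factor]
log(val)
rows = z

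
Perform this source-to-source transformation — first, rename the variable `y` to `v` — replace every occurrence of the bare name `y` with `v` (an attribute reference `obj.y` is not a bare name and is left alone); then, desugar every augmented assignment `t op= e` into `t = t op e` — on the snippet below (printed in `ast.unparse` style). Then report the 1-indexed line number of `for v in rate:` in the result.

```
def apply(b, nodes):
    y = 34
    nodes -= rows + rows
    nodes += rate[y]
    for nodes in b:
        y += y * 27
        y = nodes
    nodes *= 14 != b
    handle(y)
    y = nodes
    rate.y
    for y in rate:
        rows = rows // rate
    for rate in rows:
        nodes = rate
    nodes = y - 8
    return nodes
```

12

Transformed code:
def apply(b, nodes):
    v = 34
    nodes = nodes - (rows + rows)
    nodes = nodes + rate[v]
    for nodes in b:
        v = v + v * 27
        v = nodes
    nodes = nodes * (14 != b)
    handle(v)
    v = nodes
    rate.y
    for v in rate:
        rows = rows // rate
    for rate in rows:
        nodes = rate
    nodes = v - 8
    return nodes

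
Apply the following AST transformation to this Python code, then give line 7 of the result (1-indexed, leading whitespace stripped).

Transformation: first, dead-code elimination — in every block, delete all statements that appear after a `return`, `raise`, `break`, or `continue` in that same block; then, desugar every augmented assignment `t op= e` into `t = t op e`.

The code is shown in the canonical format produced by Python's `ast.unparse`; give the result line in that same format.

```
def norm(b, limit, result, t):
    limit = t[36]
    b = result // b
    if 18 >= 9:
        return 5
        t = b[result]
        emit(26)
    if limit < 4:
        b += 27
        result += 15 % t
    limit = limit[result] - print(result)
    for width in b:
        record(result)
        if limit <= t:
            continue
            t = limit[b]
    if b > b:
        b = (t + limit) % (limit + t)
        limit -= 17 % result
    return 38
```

Transformed code:
def norm(b, limit, result, t):
    limit = t[36]
    b = result // b
    if 18 >= 9:
        return 5
    if limit < 4:
        b = b + 27
        result = result + 15 % t
    limit = limit[result] - print(result)
    for width in b:
        record(result)
        if limit <= t:
            continue
    if b > b:
        b = (t + limit) % (limit + t)
        limit = limit - 17 % result
    return 38

b = b + 27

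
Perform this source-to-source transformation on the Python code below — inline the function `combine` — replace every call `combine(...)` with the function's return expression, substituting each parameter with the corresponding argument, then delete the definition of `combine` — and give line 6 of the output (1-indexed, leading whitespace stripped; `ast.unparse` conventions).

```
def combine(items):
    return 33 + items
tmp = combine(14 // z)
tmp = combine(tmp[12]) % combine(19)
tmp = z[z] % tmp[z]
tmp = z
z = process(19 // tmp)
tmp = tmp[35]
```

tmp = tmp[35]

Transformed code:
tmp = 33 + 14 // z
tmp = (33 + tmp[12]) % (33 + 19)
tmp = z[z] % tmp[z]
tmp = z
z = process(19 // tmp)
tmp = tmp[35]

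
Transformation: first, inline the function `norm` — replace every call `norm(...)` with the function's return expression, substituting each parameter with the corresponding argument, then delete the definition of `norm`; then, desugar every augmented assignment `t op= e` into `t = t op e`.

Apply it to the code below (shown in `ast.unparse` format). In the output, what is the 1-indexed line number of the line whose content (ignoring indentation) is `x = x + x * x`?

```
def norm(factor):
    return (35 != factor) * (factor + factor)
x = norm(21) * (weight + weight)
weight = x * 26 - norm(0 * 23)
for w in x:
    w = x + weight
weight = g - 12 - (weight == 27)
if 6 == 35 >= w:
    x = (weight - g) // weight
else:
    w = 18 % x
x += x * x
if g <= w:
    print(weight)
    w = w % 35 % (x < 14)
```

10

Transformed code:
x = (35 != 21) * (21 + 21) * (weight + weight)
weight = x * 26 - (35 != 0 * 23) * (0 * 23 + 0 * 23)
for w in x:
    w = x + weight
weight = g - 12 - (weight == 27)
if 6 == 35 >= w:
    x = (weight - g) // weight
else:
    w = 18 % x
x = x + x * x
if g <= w:
    print(weight)
    w = w % 35 % (x < 14)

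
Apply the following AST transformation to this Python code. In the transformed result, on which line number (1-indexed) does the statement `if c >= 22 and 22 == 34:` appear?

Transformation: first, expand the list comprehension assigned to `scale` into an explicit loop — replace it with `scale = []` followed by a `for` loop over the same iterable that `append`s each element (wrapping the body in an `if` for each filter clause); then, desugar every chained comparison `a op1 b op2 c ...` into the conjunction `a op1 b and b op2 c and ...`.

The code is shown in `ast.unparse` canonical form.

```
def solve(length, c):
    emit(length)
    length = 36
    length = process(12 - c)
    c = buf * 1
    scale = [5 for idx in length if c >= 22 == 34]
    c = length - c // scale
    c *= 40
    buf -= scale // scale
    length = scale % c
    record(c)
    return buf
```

8

Transformed code:
def solve(length, c):
    emit(length)
    length = 36
    length = process(12 - c)
    c = buf * 1
    scale = []
    for idx in length:
        if c >= 22 and 22 == 34:
            scale.append(5)
    c = length - c // scale
    c *= 40
    buf -= scale // scale
    length = scale % c
    record(c)
    return buf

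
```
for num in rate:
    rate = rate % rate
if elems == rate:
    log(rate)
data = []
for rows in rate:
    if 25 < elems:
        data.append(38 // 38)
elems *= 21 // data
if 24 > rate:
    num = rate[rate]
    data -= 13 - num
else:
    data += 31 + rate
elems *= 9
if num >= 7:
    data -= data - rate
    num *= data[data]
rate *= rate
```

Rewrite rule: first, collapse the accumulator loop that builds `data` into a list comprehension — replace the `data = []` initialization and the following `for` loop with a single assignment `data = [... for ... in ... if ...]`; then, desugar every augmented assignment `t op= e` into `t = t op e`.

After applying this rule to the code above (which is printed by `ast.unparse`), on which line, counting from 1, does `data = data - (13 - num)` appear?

9

Transformed code:
for num in rate:
    rate = rate % rate
if elems == rate:
    log(rate)
data = [38 // 38 for rows in rate if 25 < elems]
elems = elems * (21 // data)
if 24 > rate:
    num = rate[rate]
    data = data - (13 - num)
else:
    data = data + (31 + rate)
elems = elems * 9
if num >= 7:
    data = data - (data - rate)
    num = num * data[data]
rate = rate * rate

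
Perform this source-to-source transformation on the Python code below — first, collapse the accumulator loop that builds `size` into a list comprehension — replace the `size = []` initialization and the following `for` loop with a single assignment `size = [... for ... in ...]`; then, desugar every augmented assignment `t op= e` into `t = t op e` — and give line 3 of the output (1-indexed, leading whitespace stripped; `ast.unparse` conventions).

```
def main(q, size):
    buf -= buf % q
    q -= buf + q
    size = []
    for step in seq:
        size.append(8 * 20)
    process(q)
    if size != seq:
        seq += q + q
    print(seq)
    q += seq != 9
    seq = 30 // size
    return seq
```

Transformed code:
def main(q, size):
    buf = buf - buf % q
    q = q - (buf + q)
    size = [8 * 20 for step in seq]
    process(q)
    if size != seq:
        seq = seq + (q + q)
    print(seq)
    q = q + (seq != 9)
    seq = 30 // size
    return seq

q = q - (buf + q)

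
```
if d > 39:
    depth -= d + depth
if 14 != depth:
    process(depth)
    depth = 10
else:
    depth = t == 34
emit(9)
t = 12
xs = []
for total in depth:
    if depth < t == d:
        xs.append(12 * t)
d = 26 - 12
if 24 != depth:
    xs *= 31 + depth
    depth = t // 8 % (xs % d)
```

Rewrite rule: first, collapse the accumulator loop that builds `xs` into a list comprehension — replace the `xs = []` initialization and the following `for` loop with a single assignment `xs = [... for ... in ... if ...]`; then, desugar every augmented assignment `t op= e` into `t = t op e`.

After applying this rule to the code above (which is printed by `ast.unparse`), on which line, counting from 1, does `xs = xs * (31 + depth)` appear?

Transformed code:
if d > 39:
    depth = depth - (d + depth)
if 14 != depth:
    process(depth)
    depth = 10
else:
    depth = t == 34
emit(9)
t = 12
xs = [12 * t for total in depth if depth < t == d]
d = 26 - 12
if 24 != depth:
    xs = xs * (31 + depth)
    depth = t // 8 % (xs % d)

13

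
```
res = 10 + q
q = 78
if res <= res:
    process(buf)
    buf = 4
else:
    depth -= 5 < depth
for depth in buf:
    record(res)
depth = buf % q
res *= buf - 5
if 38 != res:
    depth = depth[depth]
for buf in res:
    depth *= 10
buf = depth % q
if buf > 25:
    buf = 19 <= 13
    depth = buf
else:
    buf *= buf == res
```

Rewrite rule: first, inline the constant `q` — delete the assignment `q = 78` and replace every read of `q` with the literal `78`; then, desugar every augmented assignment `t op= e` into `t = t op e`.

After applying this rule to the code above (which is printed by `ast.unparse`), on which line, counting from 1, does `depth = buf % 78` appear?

9

Transformed code:
res = 10 + 78
if res <= res:
    process(buf)
    buf = 4
else:
    depth = depth - (5 < depth)
for depth in buf:
    record(res)
depth = buf % 78
res = res * (buf - 5)
if 38 != res:
    depth = depth[depth]
for buf in res:
    depth = depth * 10
buf = depth % 78
if buf > 25:
    buf = 19 <= 13
    depth = buf
else:
    buf = buf * (buf == res)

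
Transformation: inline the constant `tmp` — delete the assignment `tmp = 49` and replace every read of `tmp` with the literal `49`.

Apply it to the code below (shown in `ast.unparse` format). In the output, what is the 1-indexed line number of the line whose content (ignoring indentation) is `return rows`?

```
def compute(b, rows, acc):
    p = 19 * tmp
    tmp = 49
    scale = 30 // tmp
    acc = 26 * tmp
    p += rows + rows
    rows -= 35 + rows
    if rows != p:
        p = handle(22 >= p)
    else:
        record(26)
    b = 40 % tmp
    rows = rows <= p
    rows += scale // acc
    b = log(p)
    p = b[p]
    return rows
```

16

Transformed code:
def compute(b, rows, acc):
    p = 19 * 49
    scale = 30 // 49
    acc = 26 * 49
    p += rows + rows
    rows -= 35 + rows
    if rows != p:
        p = handle(22 >= p)
    else:
        record(26)
    b = 40 % 49
    rows = rows <= p
    rows += scale // acc
    b = log(p)
    p = b[p]
    return rows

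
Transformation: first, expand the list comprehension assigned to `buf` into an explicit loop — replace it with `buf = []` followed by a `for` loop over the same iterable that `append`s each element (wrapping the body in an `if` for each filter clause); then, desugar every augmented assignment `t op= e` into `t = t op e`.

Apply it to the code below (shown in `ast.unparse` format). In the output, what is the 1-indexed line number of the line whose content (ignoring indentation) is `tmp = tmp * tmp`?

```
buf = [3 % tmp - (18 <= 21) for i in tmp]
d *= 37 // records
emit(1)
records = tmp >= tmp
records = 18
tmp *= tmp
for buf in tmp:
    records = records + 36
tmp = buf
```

8

Transformed code:
buf = []
for i in tmp:
    buf.append(3 % tmp - (18 <= 21))
d = d * (37 // records)
emit(1)
records = tmp >= tmp
records = 18
tmp = tmp * tmp
for buf in tmp:
    records = records + 36
tmp = buf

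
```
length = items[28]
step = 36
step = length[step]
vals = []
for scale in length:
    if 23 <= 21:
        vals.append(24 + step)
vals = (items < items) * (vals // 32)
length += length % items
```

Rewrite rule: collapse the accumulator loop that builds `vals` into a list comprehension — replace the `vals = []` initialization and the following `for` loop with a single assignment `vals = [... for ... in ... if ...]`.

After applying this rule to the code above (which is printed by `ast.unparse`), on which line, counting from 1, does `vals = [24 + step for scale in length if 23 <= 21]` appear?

4

Transformed code:
length = items[28]
step = 36
step = length[step]
vals = [24 + step for scale in length if 23 <= 21]
vals = (items < items) * (vals // 32)
length += length % items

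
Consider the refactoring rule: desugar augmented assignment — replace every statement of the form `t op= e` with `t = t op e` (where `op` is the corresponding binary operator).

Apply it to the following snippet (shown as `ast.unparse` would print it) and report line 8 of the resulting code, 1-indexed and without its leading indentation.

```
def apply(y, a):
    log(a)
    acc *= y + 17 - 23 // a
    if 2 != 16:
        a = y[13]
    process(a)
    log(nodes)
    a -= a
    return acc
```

Transformed code:
def apply(y, a):
    log(a)
    acc = acc * (y + 17 - 23 // a)
    if 2 != 16:
        a = y[13]
    process(a)
    log(nodes)
    a = a - a
    return acc

a = a - a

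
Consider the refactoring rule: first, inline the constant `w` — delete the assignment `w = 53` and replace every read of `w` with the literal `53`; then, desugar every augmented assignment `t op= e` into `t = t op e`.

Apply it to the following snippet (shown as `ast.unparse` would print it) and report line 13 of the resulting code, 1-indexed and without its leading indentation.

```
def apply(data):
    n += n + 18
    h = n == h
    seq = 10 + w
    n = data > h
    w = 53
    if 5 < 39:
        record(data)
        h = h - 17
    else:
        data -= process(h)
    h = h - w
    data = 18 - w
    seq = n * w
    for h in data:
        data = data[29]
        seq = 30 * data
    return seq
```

seq = n * 53

Transformed code:
def apply(data):
    n = n + (n + 18)
    h = n == h
    seq = 10 + 53
    n = data > h
    if 5 < 39:
        record(data)
        h = h - 17
    else:
        data = data - process(h)
    h = h - 53
    data = 18 - 53
    seq = n * 53
    for h in data:
        data = data[29]
        seq = 30 * data
    return seq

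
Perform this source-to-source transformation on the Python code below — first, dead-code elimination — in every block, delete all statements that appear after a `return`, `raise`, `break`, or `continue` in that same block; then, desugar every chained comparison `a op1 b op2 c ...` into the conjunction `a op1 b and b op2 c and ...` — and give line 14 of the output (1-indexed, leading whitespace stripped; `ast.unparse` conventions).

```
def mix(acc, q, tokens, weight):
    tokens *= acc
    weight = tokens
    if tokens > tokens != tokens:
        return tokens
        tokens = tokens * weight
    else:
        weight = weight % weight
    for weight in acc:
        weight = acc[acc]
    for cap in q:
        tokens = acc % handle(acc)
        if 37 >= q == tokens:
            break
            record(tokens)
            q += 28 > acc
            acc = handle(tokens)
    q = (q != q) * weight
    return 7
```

Transformed code:
def mix(acc, q, tokens, weight):
    tokens *= acc
    weight = tokens
    if tokens > tokens and tokens != tokens:
        return tokens
    else:
        weight = weight % weight
    for weight in acc:
        weight = acc[acc]
    for cap in q:
        tokens = acc % handle(acc)
        if 37 >= q and q == tokens:
            break
    q = (q != q) * weight
    return 7

q = (q != q) * weight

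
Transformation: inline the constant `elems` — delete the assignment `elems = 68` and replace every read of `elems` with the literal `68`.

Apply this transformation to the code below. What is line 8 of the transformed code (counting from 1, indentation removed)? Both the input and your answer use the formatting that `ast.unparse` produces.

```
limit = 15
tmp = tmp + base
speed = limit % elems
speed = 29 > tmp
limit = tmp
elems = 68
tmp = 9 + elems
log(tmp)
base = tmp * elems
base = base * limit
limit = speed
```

Transformed code:
limit = 15
tmp = tmp + base
speed = limit % 68
speed = 29 > tmp
limit = tmp
tmp = 9 + 68
log(tmp)
base = tmp * 68
base = base * limit
limit = speed

base = tmp * 68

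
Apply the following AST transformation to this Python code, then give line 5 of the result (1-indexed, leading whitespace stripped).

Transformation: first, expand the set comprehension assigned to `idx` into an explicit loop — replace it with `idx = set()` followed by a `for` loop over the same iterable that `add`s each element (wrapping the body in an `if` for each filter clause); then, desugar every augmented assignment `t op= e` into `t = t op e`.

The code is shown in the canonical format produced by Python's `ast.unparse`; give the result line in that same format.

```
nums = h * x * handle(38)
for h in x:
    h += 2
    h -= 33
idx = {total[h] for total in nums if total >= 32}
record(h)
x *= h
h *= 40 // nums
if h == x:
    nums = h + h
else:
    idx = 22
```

idx = set()

Transformed code:
nums = h * x * handle(38)
for h in x:
    h = h + 2
    h = h - 33
idx = set()
for total in nums:
    if total >= 32:
        idx.add(total[h])
record(h)
x = x * h
h = h * (40 // nums)
if h == x:
    nums = h + h
else:
    idx = 22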